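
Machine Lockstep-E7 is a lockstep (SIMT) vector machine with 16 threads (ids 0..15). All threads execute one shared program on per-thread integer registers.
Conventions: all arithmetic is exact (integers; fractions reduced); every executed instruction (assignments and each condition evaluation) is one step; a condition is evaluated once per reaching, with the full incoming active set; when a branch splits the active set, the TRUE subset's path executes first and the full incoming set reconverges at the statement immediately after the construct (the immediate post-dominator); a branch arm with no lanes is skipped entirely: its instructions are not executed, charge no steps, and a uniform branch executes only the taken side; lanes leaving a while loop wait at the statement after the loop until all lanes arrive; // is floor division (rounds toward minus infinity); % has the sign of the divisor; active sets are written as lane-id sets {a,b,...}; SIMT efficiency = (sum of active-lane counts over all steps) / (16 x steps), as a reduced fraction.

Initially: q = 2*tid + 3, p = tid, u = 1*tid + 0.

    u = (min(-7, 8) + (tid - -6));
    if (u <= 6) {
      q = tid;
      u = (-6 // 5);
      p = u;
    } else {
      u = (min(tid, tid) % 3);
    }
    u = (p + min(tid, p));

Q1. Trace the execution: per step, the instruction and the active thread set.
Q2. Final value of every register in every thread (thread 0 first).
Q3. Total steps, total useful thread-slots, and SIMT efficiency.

step 0: u <- (min(-7, 8) + (tid - -6)) {0,1,2,3,4,5,6,7,8,9,10,11,12,13,14,15}
step 1: eval (u <= 6)                {0,1,2,3,4,5,6,7,8,9,10,11,12,13,14,15}
step 2: q <- tid                     {0,1,2,3,4,5,6,7}
step 3: u <- (-6 // 5)               {0,1,2,3,4,5,6,7}
step 4: p <- u                       {0,1,2,3,4,5,6,7}
step 5: u <- (min(tid, tid) % 3)     {8,9,10,11,12,13,14,15}
step 6: u <- (p + min(tid, p))       {0,1,2,3,4,5,6,7,8,9,10,11,12,13,14,15}

Answer: 7 steps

q: 0,1,2,3,4,5,6,7,19,21,23,25,27,29,31,33
p: -2,-2,-2,-2,-2,-2,-2,-2,8,9,10,11,12,13,14,15
u: -4,-4,-4,-4,-4,-4,-4,-4,16,18,20,22,24,26,28,30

steps = 7; useful = 80; efficiency = 80/112 = 5/7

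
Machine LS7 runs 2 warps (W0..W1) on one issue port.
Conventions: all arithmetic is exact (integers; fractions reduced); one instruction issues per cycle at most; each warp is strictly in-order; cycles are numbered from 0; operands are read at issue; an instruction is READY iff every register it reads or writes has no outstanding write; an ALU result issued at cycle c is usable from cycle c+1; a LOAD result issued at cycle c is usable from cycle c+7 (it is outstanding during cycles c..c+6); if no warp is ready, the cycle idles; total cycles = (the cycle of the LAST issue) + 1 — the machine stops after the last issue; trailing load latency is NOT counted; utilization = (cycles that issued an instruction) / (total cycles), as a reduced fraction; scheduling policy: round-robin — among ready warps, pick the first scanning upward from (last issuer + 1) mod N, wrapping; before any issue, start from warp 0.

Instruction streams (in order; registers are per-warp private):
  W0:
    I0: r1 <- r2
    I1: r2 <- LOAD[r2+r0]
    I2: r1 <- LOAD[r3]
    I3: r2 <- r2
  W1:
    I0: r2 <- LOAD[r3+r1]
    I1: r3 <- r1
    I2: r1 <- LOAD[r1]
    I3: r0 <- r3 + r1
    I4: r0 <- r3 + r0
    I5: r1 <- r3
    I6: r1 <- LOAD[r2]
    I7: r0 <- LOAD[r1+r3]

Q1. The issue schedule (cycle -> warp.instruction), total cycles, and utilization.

cycle 0: W0.I0
cycle 1: W1.I0
cycle 2: W0.I1
cycle 3: W1.I1
cycle 4: W0.I2
cycle 5: W1.I2
cycle 6: idle
cycle 7: idle
cycle 8: idle
cycle 9: W0.I3
cycle 10: idle
cycle 11: idle
cycle 12: W1.I3
cycle 13: W1.I4
cycle 14: W1.I5
cycle 15: W1.I6
cycle 16: idle
cycle 17: idle
cycle 18: idle
cycle 19: idle
cycle 20: idle
cycle 21: idle
cycle 22: W1.I7

Answer: 23 cycles, utilization 12/23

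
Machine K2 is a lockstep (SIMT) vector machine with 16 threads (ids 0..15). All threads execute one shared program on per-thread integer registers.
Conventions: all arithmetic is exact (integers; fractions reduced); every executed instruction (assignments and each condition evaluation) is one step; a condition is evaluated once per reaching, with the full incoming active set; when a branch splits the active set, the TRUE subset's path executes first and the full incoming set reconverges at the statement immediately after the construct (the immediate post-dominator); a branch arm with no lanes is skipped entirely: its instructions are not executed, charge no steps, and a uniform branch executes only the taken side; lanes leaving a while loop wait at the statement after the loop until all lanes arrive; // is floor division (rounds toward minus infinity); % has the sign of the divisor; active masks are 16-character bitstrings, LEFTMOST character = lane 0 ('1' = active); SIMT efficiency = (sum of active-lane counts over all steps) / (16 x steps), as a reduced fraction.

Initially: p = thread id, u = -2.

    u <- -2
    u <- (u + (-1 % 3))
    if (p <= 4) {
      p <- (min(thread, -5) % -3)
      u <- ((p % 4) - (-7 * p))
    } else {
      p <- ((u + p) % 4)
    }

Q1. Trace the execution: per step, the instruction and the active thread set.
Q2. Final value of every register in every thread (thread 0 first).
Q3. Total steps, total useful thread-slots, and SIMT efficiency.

step 0: u <- -2                      1111111111111111
step 1: u <- (u + (-1 % 3))          1111111111111111
step 2: eval (p <= 4)                1111111111111111
step 3: p <- (min(thread, -5) % -3)  1111100000000000
step 4: u <- ((p % 4) - (-7 * p))    1111100000000000
step 5: p <- ((u + p) % 4)           0000011111111111

Answer: 6 steps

p: -2,-2,-2,-2,-2,1,2,3,0,1,2,3,0,1,2,3
u: -12,-12,-12,-12,-12,0,0,0,0,0,0,0,0,0,0,0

steps = 6; useful = 69; efficiency = 69/96 = 23/32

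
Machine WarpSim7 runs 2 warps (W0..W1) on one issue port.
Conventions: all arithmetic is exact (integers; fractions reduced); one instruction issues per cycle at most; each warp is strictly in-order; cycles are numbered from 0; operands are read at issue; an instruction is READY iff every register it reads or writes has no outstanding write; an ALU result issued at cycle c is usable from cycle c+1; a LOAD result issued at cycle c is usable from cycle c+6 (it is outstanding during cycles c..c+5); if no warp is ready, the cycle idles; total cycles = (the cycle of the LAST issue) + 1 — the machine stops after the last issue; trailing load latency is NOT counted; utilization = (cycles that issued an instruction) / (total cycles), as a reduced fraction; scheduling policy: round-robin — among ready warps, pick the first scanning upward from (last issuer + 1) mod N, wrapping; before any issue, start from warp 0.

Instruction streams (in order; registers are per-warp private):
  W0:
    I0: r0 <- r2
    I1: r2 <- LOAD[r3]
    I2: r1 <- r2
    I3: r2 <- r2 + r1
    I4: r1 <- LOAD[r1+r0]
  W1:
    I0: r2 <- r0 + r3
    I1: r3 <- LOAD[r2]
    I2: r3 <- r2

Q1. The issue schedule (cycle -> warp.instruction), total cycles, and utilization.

cycle 0: W0.I0
cycle 1: W1.I0
cycle 2: W0.I1
cycle 3: W1.I1
cycle 4: idle
cycle 5: idle
cycle 6: idle
cycle 7: idle
cycle 8: W0.I2
cycle 9: W1.I2
cycle 10: W0.I3
cycle 11: W0.I4

Answer: 12 cycles, utilization 2/3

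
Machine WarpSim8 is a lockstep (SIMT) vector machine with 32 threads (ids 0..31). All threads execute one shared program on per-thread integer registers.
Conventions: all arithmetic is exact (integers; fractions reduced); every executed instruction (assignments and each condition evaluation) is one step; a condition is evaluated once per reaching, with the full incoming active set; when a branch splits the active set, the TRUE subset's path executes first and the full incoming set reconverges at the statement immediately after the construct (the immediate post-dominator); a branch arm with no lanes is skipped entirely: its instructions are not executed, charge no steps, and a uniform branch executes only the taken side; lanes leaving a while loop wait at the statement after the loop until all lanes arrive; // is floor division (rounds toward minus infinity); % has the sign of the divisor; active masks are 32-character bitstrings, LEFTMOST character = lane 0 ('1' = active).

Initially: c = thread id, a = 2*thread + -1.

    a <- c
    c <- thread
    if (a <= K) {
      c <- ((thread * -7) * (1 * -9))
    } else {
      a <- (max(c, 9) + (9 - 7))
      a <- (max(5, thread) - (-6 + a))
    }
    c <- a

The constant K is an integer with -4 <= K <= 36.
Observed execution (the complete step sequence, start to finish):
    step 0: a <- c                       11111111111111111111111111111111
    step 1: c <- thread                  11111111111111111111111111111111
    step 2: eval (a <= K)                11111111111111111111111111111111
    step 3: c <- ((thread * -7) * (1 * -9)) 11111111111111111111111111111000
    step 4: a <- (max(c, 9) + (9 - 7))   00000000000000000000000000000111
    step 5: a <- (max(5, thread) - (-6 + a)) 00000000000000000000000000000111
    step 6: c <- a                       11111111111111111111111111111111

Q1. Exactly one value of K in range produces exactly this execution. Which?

Answer: K = 28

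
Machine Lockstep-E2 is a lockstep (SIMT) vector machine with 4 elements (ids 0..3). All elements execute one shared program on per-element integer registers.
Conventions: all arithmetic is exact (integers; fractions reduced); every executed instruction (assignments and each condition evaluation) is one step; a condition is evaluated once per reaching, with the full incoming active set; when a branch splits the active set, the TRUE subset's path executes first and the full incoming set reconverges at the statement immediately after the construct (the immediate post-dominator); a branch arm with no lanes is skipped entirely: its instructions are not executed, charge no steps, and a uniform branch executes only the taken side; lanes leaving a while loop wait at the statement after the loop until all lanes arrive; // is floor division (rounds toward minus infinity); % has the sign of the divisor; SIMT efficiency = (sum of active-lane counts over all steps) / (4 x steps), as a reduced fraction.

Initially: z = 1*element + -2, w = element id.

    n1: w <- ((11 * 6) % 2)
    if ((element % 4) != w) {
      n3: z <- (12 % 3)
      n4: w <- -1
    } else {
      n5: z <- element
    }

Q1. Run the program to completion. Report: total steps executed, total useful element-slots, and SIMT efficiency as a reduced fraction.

Answer: 5 steps, 15 useful, 3/4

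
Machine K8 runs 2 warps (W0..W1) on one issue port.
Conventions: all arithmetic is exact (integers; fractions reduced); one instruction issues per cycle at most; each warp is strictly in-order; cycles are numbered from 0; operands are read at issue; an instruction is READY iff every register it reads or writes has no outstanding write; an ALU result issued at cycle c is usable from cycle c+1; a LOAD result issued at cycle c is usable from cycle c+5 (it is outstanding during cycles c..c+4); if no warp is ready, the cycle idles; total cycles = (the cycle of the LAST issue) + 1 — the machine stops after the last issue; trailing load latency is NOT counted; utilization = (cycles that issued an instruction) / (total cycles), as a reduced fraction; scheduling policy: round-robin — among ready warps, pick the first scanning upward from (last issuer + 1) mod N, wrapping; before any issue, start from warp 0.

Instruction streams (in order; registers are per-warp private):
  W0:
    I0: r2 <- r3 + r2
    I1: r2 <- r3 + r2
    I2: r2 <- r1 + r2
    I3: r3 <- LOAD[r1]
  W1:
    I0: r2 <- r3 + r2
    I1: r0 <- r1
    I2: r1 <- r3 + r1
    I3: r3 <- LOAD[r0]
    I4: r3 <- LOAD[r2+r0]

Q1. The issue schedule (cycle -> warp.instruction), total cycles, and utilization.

cycle 0: W0.I0
cycle 1: W1.I0
cycle 2: W0.I1
cycle 3: W1.I1
cycle 4: W0.I2
cycle 5: W1.I2
cycle 6: W0.I3
cycle 7: W1.I3
cycle 8: idle
cycle 9: idle
cycle 10: idle
cycle 11: idle
cycle 12: W1.I4

Answer: 13 cycles, utilization 9/13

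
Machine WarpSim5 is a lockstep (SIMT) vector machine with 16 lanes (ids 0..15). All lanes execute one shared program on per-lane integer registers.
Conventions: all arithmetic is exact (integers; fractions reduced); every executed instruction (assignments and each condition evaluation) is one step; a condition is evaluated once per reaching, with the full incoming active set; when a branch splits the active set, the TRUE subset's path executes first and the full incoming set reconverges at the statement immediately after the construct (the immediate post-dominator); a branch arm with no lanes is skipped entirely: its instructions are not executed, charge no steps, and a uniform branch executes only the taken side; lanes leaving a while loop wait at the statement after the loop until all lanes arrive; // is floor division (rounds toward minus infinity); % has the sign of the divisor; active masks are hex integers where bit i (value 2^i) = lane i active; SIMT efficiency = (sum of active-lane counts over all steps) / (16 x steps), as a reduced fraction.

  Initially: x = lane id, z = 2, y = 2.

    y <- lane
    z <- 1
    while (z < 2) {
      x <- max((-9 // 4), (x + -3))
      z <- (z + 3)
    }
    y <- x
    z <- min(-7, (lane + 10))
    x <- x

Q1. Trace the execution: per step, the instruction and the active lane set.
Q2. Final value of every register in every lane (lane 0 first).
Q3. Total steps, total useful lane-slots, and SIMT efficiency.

step 0: y <- lane                    0xffff
step 1: z <- 1                       0xffff
step 2: eval (z < 2)                 0xffff
step 3: x <- max((-9 // 4), (x + -3)) 0xffff
step 4: z <- (z + 3)                 0xffff
step 5: eval (z < 2)                 0xffff
step 6: y <- x                       0xffff
step 7: z <- min(-7, (lane + 10))    0xffff
step 8: x <- x                       0xffff

Answer: 9 steps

x: -3,-2,-1,0,1,2,3,4,5,6,7,8,9,10,11,12
z: -7,-7,-7,-7,-7,-7,-7,-7,-7,-7,-7,-7,-7,-7,-7,-7
y: -3,-2,-1,0,1,2,3,4,5,6,7,8,9,10,11,12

steps = 9; useful = 144; efficiency = 144/144 = 1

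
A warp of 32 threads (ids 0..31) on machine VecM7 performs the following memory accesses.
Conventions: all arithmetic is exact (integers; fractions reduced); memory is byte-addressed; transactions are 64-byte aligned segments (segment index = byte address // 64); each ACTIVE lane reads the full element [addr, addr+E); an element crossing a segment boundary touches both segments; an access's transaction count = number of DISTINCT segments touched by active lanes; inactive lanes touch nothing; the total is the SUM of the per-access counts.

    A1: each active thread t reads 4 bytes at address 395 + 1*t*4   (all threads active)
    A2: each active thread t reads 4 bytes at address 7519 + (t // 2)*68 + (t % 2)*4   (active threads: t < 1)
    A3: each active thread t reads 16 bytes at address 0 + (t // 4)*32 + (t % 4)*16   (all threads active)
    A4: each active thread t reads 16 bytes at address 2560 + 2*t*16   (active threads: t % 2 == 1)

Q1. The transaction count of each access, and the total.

A1: 3 transactions
A2: 1 transaction
A3: 5 transactions
A4: 16 transactions

Answer: 3,1,5,16; total 25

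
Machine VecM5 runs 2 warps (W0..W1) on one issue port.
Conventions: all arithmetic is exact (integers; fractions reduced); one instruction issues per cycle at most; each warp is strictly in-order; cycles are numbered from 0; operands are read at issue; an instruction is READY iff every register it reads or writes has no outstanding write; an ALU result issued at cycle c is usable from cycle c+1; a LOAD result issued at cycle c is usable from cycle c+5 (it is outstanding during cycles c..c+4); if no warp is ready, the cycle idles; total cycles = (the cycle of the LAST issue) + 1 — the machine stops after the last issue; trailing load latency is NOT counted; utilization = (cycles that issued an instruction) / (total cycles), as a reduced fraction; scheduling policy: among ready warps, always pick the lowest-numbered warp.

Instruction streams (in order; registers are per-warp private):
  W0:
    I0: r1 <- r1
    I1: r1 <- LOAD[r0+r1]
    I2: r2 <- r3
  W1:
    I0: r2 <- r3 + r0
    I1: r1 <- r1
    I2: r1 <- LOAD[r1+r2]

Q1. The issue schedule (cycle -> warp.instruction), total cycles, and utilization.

cycle 0: W0.I0
cycle 1: W0.I1
cycle 2: W0.I2
cycle 3: W1.I0
cycle 4: W1.I1
cycle 5: W1.I2

Answer: 6 cycles, utilization 1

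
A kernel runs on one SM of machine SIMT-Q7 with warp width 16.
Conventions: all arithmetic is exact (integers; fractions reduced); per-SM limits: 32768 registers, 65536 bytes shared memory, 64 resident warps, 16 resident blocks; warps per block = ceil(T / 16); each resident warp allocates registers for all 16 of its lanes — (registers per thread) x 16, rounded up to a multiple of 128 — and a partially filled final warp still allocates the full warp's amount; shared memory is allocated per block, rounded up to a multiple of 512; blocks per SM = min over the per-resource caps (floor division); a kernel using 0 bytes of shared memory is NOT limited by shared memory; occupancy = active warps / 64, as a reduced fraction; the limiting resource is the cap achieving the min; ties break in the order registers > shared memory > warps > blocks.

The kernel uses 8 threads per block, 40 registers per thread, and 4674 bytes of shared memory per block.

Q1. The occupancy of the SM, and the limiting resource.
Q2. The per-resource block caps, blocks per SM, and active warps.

Answer: occupancy 3/16, limited by shared memory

registers: 51 blocks
shared memory: 12 blocks
warps: 64 blocks
blocks: 16 blocks

Answer: 12 blocks, 12 active warps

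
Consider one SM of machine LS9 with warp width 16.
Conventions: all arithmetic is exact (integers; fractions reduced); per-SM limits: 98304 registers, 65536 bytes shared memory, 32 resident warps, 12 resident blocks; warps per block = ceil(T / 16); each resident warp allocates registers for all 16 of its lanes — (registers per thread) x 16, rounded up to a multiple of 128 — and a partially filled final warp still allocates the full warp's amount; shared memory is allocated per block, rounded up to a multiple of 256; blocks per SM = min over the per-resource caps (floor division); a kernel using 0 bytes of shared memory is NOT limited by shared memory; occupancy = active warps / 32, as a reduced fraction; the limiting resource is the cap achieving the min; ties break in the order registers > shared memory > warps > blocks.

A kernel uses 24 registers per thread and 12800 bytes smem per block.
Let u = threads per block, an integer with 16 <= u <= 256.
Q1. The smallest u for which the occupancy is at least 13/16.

Answer: u = 81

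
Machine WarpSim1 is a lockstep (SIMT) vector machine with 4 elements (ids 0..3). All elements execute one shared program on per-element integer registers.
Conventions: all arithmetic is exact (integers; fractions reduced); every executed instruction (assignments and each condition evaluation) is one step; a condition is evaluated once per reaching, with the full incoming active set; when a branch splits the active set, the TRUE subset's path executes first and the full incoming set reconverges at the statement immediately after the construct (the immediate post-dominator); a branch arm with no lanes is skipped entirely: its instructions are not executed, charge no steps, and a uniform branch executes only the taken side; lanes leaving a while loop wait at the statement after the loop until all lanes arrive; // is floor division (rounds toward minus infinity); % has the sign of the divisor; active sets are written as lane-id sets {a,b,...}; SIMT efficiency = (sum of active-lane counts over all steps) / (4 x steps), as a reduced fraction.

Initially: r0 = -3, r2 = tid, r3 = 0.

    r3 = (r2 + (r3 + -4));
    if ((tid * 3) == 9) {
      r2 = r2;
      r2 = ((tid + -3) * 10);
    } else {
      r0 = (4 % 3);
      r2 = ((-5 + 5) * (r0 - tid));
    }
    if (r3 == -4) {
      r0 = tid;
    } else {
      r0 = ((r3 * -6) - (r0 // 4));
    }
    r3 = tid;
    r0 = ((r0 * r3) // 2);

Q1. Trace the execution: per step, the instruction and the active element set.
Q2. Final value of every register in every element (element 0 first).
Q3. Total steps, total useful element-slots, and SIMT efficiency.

step 0: r3 <- (r2 + (r3 + -4))       {0,1,2,3}
step 1: eval ((tid * 3) == 9)        {0,1,2,3}
step 2: r2 <- r2                     {3}
step 3: r2 <- ((tid + -3) * 10)      {3}
step 4: r0 <- (4 % 3)                {0,1,2}
step 5: r2 <- ((-5 + 5) * (r0 - tid)) {0,1,2}
step 6: eval (r3 == -4)              {0,1,2,3}
step 7: r0 <- tid                    {0}
step 8: r0 <- ((r3 * -6) - (r0 // 4)) {1,2,3}
step 9: r3 <- tid                    {0,1,2,3}
step 10: r0 <- ((r0 * r3) // 2)       {0,1,2,3}

Answer: 11 steps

r0: 0,9,12,10
r2: 0,0,0,0
r3: 0,1,2,3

steps = 11; useful = 32; efficiency = 32/44 = 8/11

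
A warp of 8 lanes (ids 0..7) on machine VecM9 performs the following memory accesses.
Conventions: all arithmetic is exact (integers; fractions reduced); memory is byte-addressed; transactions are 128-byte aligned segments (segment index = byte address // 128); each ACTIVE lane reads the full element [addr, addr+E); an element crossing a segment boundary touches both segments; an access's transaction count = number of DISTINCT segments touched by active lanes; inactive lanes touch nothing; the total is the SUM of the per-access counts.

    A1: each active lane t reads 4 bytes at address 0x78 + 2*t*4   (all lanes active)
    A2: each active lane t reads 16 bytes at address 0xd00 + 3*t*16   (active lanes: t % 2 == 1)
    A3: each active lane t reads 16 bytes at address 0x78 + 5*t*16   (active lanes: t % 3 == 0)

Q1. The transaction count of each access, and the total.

A1: 2 transactions
A2: 3 transactions
A3: 4 transactions

Answer: 2,3,4; total 9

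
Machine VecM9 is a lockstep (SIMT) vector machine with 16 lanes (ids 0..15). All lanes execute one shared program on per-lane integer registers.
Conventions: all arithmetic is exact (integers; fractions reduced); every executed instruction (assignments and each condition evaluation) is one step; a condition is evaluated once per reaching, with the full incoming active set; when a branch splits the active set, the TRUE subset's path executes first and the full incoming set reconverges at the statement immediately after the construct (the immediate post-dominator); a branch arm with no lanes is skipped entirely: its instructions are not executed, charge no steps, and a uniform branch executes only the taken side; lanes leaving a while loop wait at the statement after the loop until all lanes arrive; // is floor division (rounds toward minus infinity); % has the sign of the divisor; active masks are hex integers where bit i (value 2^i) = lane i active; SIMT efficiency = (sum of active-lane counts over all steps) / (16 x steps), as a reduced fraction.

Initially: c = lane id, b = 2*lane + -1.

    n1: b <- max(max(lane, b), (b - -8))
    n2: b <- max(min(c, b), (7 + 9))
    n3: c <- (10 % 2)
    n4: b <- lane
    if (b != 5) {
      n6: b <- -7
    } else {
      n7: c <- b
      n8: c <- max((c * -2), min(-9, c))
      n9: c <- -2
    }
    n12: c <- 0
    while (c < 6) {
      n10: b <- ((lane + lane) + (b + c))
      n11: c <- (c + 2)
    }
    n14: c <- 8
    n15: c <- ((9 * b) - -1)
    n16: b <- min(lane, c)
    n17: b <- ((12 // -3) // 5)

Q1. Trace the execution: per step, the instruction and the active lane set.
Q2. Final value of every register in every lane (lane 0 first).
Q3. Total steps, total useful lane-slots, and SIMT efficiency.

step 0: b <- max(max(lane, b), (b - -8)) 0xffff
step 1: b <- max(min(c, b), (7 + 9)) 0xffff
step 2: c <- (10 % 2)                0xffff
step 3: b <- lane                    0xffff
step 4: eval (b != 5)                0xffff
step 5: b <- -7                      0xffdf
step 6: c <- b                       0x0020
step 7: c <- max((c * -2), min(-9, c)) 0x0020
step 8: c <- -2                      0x0020
step 9: c <- 0                       0xffff
step 10: eval (c < 6)                 0xffff
step 11: b <- ((lane + lane) + (b + c)) 0xffff
step 12: c <- (c + 2)                 0xffff
step 13: eval (c < 6)                 0xffff
step 14: b <- ((lane + lane) + (b + c)) 0xffff
step 15: c <- (c + 2)                 0xffff
step 16: eval (c < 6)                 0xffff
step 17: b <- ((lane + lane) + (b + c)) 0xffff
step 18: c <- (c + 2)                 0xffff
step 19: eval (c < 6)                 0xffff
step 20: c <- 8                       0xffff
step 21: c <- ((9 * b) - -1)          0xffff
step 22: b <- min(lane, c)            0xffff
step 23: b <- ((12 // -3) // 5)       0xffff

Answer: 24 steps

c: -8,46,100,154,208,370,316,370,424,478,532,586,640,694,748,802
b: -1,-1,-1,-1,-1,-1,-1,-1,-1,-1,-1,-1,-1,-1,-1,-1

steps = 24; useful = 338; efficiency = 338/384 = 169/192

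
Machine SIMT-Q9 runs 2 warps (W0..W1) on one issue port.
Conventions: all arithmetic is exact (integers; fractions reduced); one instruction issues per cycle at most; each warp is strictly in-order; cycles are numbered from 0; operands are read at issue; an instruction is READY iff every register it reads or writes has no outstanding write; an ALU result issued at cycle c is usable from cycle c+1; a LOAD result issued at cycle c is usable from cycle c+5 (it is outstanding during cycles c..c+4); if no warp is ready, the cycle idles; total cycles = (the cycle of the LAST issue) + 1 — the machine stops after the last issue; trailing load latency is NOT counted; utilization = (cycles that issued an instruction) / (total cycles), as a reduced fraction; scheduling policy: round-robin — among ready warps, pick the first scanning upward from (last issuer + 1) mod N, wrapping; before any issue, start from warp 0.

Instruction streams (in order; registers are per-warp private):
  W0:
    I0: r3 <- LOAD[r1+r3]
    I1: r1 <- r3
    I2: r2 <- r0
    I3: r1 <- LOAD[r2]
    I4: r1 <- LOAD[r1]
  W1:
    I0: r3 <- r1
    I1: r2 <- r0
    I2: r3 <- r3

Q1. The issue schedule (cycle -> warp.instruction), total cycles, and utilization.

cycle 0: W0.I0
cycle 1: W1.I0
cycle 2: W1.I1
cycle 3: W1.I2
cycle 4: idle
cycle 5: W0.I1
cycle 6: W0.I2
cycle 7: W0.I3
cycle 8: idle
cycle 9: idle
cycle 10: idle
cycle 11: idle
cycle 12: W0.I4

Answer: 13 cycles, utilization 8/13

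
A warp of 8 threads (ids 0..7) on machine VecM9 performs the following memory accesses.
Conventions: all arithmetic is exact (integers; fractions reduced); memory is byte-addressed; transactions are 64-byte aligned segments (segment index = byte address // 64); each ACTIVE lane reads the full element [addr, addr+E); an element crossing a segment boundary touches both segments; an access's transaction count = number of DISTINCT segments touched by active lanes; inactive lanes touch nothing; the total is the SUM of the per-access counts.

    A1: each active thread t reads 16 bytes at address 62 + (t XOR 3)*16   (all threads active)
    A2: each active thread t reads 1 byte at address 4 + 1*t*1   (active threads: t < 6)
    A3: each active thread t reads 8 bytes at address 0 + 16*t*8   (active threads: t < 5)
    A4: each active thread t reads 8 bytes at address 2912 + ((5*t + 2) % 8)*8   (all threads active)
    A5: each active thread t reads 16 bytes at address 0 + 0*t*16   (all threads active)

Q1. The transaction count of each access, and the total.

A1: 3 transactions
A2: 1 transaction
A3: 5 transactions
A4: 2 transactions
A5: 1 transaction

Answer: 3,1,5,2,1; total 12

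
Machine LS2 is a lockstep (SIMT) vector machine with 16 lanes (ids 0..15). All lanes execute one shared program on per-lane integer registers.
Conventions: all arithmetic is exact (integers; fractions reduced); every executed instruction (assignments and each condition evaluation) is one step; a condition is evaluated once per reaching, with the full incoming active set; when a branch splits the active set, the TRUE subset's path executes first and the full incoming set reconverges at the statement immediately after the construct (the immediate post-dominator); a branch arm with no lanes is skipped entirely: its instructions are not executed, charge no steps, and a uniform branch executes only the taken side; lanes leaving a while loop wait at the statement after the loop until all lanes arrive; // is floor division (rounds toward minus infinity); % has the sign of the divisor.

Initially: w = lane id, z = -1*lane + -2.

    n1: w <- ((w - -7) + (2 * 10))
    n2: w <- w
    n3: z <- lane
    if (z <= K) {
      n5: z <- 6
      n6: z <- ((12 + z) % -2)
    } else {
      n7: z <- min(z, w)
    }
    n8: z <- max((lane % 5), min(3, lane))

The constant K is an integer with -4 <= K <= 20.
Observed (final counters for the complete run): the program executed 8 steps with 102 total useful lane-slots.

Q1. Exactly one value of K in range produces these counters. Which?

Answer: K = 5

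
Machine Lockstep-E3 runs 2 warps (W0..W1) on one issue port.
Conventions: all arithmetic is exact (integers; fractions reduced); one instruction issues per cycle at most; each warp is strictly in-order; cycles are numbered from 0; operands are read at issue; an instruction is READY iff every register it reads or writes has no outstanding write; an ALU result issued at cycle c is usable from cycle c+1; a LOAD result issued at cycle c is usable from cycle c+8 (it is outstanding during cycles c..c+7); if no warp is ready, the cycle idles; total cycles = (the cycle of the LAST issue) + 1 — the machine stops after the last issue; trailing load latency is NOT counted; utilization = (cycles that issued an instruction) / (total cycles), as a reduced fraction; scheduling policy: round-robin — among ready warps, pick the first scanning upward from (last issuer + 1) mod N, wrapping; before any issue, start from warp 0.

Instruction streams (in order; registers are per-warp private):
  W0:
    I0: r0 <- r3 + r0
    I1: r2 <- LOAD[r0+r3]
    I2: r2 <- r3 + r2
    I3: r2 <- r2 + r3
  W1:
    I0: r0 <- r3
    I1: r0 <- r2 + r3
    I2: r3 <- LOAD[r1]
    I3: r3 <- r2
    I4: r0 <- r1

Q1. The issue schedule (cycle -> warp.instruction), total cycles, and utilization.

cycle 0: W0.I0
cycle 1: W1.I0
cycle 2: W0.I1
cycle 3: W1.I1
cycle 4: W1.I2
cycle 5: idle
cycle 6: idle
cycle 7: idle
cycle 8: idle
cycle 9: idle
cycle 10: W0.I2
cycle 11: W0.I3
cycle 12: W1.I3
cycle 13: W1.I4

Answer: 14 cycles, utilization 9/14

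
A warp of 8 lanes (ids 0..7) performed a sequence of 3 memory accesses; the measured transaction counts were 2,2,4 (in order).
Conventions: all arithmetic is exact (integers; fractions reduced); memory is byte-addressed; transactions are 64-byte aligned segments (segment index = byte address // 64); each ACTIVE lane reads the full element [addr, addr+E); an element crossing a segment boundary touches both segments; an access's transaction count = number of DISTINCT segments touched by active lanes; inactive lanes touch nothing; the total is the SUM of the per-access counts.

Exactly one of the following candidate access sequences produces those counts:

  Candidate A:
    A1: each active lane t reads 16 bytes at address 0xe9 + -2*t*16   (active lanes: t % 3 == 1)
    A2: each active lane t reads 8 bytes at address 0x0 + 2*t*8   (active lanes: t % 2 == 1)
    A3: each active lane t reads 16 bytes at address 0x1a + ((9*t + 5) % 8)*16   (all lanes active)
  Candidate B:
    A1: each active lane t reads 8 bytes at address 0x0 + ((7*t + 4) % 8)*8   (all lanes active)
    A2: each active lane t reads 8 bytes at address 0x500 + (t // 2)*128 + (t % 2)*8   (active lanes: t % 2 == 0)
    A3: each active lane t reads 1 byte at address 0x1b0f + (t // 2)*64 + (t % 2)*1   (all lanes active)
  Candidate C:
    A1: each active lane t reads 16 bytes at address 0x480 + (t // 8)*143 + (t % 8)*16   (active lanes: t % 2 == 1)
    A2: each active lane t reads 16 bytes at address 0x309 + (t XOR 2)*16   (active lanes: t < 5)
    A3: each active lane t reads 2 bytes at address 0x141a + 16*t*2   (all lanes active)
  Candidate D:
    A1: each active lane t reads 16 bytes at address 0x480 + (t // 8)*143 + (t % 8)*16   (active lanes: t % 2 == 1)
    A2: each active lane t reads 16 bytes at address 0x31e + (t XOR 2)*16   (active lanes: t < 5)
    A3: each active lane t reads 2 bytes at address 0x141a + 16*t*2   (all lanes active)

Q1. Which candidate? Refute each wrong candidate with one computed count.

A: A1 gives 3 transactions, not 2
B: A1 gives 1 transaction, not 2
D: A2 gives 3 transactions, not 2
C: all counts match (2,2,4)

Answer: C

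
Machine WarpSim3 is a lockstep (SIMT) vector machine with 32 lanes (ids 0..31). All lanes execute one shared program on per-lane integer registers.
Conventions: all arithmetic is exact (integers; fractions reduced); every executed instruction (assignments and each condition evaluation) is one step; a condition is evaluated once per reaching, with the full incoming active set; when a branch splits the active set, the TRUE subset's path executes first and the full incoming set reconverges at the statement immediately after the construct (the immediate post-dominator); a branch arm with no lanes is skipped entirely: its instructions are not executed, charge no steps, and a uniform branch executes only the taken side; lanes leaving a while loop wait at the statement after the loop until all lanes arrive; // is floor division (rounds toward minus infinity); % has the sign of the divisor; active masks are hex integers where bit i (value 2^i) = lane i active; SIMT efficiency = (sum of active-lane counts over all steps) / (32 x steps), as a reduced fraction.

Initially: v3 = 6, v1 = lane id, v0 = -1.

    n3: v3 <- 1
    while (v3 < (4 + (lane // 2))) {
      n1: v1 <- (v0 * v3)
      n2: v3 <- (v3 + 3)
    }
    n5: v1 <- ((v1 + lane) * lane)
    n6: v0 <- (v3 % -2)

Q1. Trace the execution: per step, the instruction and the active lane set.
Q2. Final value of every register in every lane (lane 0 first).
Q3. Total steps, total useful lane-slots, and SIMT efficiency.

step 0: v3 <- 1                      0xffffffff
step 1: eval (v3 < (4 + (lane // 2))) 0xffffffff
step 2: v1 <- (v0 * v3)              0xffffffff
step 3: v3 <- (v3 + 3)               0xffffffff
step 4: eval (v3 < (4 + (lane // 2))) 0xffffffff
step 5: v1 <- (v0 * v3)              0xfffffffc
step 6: v3 <- (v3 + 3)               0xfffffffc
step 7: eval (v3 < (4 + (lane // 2))) 0xfffffffc
step 8: v1 <- (v0 * v3)              0xffffff00
step 9: v3 <- (v3 + 3)               0xffffff00
step 10: eval (v3 < (4 + (lane // 2))) 0xffffff00
step 11: v1 <- (v0 * v3)              0xffffc000
step 12: v3 <- (v3 + 3)               0xffffc000
step 13: eval (v3 < (4 + (lane // 2))) 0xffffc000
step 14: v1 <- (v0 * v3)              0xfff00000
step 15: v3 <- (v3 + 3)               0xfff00000
step 16: eval (v3 < (4 + (lane // 2))) 0xfff00000
step 17: v1 <- (v0 * v3)              0xfc000000
step 18: v3 <- (v3 + 3)               0xfc000000
step 19: eval (v3 < (4 + (lane // 2))) 0xfc000000
step 20: v1 <- ((v1 + lane) * lane)   0xffffffff
step 21: v0 <- (v3 % -2)              0xffffffff

Answer: 22 steps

v3: 4,4,7,7,7,7,7,7,10,10,10,10,10,10,13,13,13,13,13,13,16,16,16,16,16,16,19,19,19,19,19,19
v1: 0,0,-4,-3,0,5,12,21,8,18,30,44,60,78,56,75,96,119,144,171,140,168,198,230,264,300,260,297,336,377,420,465
v0: 0,0,-1,-1,-1,-1,-1,-1,0,0,0,0,0,0,-1,-1,-1,-1,-1,-1,0,0,0,0,0,0,-1,-1,-1,-1,-1,-1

steps = 22; useful = 494; efficiency = 494/704 = 247/352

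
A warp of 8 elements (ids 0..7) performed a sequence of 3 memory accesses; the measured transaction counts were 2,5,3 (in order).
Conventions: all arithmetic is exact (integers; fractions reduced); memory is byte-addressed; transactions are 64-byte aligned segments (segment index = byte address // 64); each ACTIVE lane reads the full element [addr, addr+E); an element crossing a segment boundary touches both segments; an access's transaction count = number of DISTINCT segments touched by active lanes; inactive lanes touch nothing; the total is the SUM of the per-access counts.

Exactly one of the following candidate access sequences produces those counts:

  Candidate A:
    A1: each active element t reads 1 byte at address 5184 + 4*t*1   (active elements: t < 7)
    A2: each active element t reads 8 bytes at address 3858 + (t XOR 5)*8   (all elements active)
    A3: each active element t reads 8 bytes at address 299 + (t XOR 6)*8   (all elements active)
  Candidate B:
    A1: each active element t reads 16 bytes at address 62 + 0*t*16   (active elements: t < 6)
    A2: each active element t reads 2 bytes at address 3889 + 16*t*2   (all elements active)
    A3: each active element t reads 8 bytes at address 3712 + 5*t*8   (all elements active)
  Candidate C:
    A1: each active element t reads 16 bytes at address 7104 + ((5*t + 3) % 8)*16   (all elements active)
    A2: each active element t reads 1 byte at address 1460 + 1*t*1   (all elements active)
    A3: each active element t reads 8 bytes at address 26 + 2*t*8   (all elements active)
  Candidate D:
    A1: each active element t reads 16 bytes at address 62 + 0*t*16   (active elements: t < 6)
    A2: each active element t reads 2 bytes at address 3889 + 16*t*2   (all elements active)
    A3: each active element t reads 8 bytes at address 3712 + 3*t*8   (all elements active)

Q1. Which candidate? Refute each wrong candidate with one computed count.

A: A1 gives 1 transaction, not 2
B: A3 gives 5 transactions, not 3
C: A2 gives 1 transaction, not 5
D: all counts match (2,5,3)

Answer: D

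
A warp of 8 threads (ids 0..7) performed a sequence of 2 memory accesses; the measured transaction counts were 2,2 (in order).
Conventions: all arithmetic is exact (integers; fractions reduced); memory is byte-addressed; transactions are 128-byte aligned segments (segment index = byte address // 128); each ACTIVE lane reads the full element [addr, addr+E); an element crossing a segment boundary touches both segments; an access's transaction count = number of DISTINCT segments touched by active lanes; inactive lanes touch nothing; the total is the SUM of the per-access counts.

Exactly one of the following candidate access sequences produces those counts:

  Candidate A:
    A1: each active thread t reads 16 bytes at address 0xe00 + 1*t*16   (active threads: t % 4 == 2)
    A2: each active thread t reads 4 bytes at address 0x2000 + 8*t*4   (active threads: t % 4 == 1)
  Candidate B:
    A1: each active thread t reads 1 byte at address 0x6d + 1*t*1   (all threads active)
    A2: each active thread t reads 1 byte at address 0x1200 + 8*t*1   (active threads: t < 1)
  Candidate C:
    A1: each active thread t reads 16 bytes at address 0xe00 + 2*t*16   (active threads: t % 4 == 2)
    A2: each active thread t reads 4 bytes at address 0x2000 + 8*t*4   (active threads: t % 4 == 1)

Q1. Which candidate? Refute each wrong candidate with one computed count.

A: A1 gives 1 transaction, not 2
B: A1 gives 1 transaction, not 2
C: all counts match (2,2)

Answer: C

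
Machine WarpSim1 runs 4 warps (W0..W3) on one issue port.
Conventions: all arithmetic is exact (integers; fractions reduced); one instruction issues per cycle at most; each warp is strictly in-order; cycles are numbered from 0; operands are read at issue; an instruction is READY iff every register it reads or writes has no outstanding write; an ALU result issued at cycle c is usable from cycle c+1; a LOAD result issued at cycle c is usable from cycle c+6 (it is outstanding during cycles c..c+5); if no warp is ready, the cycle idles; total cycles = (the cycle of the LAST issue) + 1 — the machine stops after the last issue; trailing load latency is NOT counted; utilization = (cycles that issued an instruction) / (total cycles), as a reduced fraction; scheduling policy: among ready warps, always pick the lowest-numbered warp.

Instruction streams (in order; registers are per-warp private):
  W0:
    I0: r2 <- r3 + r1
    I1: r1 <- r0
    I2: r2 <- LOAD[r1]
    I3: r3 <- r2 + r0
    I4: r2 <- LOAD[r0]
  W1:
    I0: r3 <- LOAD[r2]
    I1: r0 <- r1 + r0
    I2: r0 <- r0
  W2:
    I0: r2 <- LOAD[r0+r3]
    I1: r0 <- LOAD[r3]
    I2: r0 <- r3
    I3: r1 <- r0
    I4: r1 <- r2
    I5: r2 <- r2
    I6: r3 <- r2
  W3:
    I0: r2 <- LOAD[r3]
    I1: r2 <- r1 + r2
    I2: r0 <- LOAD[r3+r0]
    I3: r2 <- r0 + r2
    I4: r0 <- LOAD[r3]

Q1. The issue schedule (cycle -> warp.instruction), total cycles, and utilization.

cycle 0: W0.I0
cycle 1: W0.I1
cycle 2: W0.I2
cycle 3: W1.I0
cycle 4: W1.I1
cycle 5: W1.I2
cycle 6: W2.I0
cycle 7: W2.I1
cycle 8: W0.I3
cycle 9: W0.I4
cycle 10: W3.I0
cycle 11: idle
cycle 12: idle
cycle 13: W2.I2
cycle 14: W2.I3
cycle 15: W2.I4
cycle 16: W2.I5
cycle 17: W2.I6
cycle 18: W3.I1
cycle 19: W3.I2
cycle 20: idle
cycle 21: idle
cycle 22: idle
cycle 23: idle
cycle 24: idle
cycle 25: W3.I3
cycle 26: W3.I4

Answer: 27 cycles, utilization 20/27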